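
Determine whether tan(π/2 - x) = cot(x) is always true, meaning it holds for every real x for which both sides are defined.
Yes, this is an identity.

Claim: tan(π/2 - x) = cot(x).
Reasoning: tan(π/2 - x) = sin(π/2 - x)/cos(π/2 - x) = cos(x)/sin(x) = cot(x), using the cofunction identities sin(π/2 - x) = cos(x) and cos(π/2 - x) = sin(x).
So the two sides agree for every real x for which both sides are defined.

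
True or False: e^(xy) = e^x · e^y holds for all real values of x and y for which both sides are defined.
Claim: e^(xy) = e^x · e^y.
Test a specific point where both sides are defined: x = 4, y = 3/2.
LHS = e^(xy) ≈ 403.4288
RHS = e^x · e^y ≈ 244.6919
Since 403.4288 ≠ 244.6919, the equation fails at this point, so it cannot hold for all real values of x and y for which both sides are defined.
e^x · e^y = e^(x+y), not e^(xy).

Conclusion: False.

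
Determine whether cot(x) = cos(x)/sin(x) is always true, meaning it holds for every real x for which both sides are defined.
Yes, this is an identity.

Claim: cot(x) = cos(x)/sin(x).
Reasoning: cot(x) is defined as 1/tan(x) = 1/(sin(x)/cos(x)) = cos(x)/sin(x), wherever sin(x) ≠ 0.
So the two sides agree for every real x for which both sides are defined.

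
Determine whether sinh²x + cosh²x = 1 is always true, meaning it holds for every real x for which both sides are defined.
No, this is NOT an identity.

Claim: sinh²x + cosh²x = 1.
Test a specific point where both sides are defined: x = 4.
LHS = sinh²x + cosh²x ≈ 1490.4792
RHS = 1 ≈ 1.0000
Since 1490.4792 ≠ 1.0000, the equation fails at this point, so it cannot hold for every real x for which both sides are defined.
The correct hyperbolic identity is cosh²x - sinh²x = 1 (a difference); the sum sinh²x + cosh²x equals cosh(2x).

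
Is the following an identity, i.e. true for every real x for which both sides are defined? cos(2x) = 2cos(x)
Claim: cos(2x) = 2cos(x).
Test a specific point where both sides are defined: x = π/6.
LHS = cos(2x) ≈ 0.5000
RHS = 2cos(x) ≈ 1.7321
Since 0.5000 ≠ 1.7321, the equation fails at this point, so it cannot hold for every real x for which both sides are defined.
The correct double-angle formula is cos(2x) = cos²x - sin²x.

Conclusion: No, this is NOT an identity.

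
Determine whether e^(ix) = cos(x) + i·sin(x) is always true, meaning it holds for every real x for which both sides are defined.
Claim: e^(ix) = cos(x) + i·sin(x).
Reasoning: Euler's formula. Expand e^(ix) = Σ (ix)^k / k!. Since i² = -1, the even-k terms are Σ (-1)^m x^(2m)/(2m)! = cos(x) and the odd-k terms are i · Σ (-1)^m x^(2m+1)/(2m+1)! = i·sin(x).
So the two sides agree for every real x for which both sides are defined.

Conclusion: Yes, this is an identity.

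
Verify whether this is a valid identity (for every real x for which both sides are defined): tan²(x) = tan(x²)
Claim: tan²(x) = tan(x²).
Test a specific point where both sides are defined: x = π/4.
LHS = tan²(x) ≈ 1.0000
RHS = tan(x²) ≈ 0.7092
Since 1.0000 ≠ 0.7092, the equation fails at this point, so it cannot hold for every real x for which both sides are defined.
tan²(x) means (tan x)², squaring the output; tan(x²) squares the input. These are different functions.

Conclusion: No, this is NOT an identity.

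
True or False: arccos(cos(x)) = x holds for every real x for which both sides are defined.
Claim: arccos(cos(x)) = x.
Test a specific point where both sides are defined: x = -π/3.
LHS = arccos(cos(x)) ≈ 1.0472
RHS = x ≈ -1.0472
Since 1.0472 ≠ -1.0472, the equation fails at this point, so it cannot hold for every real x for which both sides are defined.
arccos only returns values in [0, π], so arccos(cos(x)) = x holds only for x in that interval, not for all real x.

Conclusion: False.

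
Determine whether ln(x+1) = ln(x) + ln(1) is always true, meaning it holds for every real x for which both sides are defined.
Claim: ln(x+1) = ln(x) + ln(1).
Test a specific point where both sides are defined: x = 5.
LHS = ln(x+1) ≈ 1.7918
RHS = ln(x) + ln(1) ≈ 1.6094
Since 1.7918 ≠ 1.6094, the equation fails at this point, so it cannot hold for every real x for which both sides are defined.
ln(1) = 0, so the right side is just ln(x), which differs from ln(x+1).

Conclusion: No, this is NOT an identity.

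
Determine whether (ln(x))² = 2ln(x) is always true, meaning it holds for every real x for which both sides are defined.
No, this is NOT an identity.

Claim: (ln(x))² = 2ln(x).
Test a specific point where both sides are defined: x = 3.
LHS = (ln(x))² ≈ 1.2069
RHS = 2ln(x) ≈ 2.1972
Since 1.2069 ≠ 2.1972, the equation fails at this point, so it cannot hold for every real x for which both sides are defined.
2ln(x) equals ln(x²), which is not the same as (ln x)².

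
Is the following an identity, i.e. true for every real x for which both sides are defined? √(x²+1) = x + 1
Claim: √(x²+1) = x + 1.
Test a specific point where both sides are defined: x = -2.
LHS = √(x²+1) ≈ 2.2361
RHS = x + 1 ≈ -1.0000
Since 2.2361 ≠ -1.0000, the equation fails at this point, so it cannot hold for every real x for which both sides are defined.
(x+1)² = x² + 2x + 1 ≠ x² + 1 unless x = 0.

Conclusion: No, this is NOT an identity.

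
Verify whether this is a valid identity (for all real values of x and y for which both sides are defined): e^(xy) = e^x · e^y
No, this is NOT an identity.

Claim: e^(xy) = e^x · e^y.
Test a specific point where both sides are defined: x = 4, y = 2.
LHS = e^(xy) ≈ 2980.9580
RHS = e^x · e^y ≈ 403.4288
Since 2980.9580 ≠ 403.4288, the equation fails at this point, so it cannot hold for all real values of x and y for which both sides are defined.
e^x · e^y = e^(x+y), not e^(xy).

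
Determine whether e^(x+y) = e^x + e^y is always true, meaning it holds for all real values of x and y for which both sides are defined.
No, this is NOT an identity.

Claim: e^(x+y) = e^x + e^y.
Test a specific point where both sides are defined: x = 1/2, y = 4.
LHS = e^(x+y) ≈ 90.0171
RHS = e^x + e^y ≈ 56.2469
Since 90.0171 ≠ 56.2469, the equation fails at this point, so it cannot hold for all real values of x and y for which both sides are defined.
The correct rule is e^(x+y) = e^x · e^y (a product, not a sum).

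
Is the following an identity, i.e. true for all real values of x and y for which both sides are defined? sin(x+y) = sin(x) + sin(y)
Claim: sin(x+y) = sin(x) + sin(y).
Test a specific point where both sides are defined: x = -π/6, y = -π/2.
LHS = sin(x+y) ≈ -0.8660
RHS = sin(x) + sin(y) ≈ -1.5000
Since -0.8660 ≠ -1.5000, the equation fails at this point, so it cannot hold for all real values of x and y for which both sides are defined.
The correct expansion is sin(x+y) = sin(x)cos(y) + cos(x)sin(y); sine is not additive.

Conclusion: No, this is NOT an identity.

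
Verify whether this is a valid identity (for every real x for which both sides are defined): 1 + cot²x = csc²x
Yes, this is an identity.

Claim: 1 + cot²x = csc²x.
Reasoning: Start from sin²x + cos²x = 1 and divide every term by sin²x (allowed wherever cot x and csc x are defined): 1 + cot²x = 1/sin²x = csc²x.
So the two sides agree for every real x for which both sides are defined.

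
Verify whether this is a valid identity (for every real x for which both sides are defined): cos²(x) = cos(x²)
Claim: cos²(x) = cos(x²).
Test a specific point where both sides are defined: x = π/4.
LHS = cos²(x) ≈ 0.5000
RHS = cos(x²) ≈ 0.8157
Since 0.5000 ≠ 0.8157, the equation fails at this point, so it cannot hold for every real x for which both sides are defined.
cos²(x) means (cos x)², squaring the output; cos(x²) squares the input. These are different functions.

Conclusion: No, this is NOT an identity.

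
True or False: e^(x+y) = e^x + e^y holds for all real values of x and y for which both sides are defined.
Claim: e^(x+y) = e^x + e^y.
Test a specific point where both sides are defined: x = -3, y = 3/2.
LHS = e^(x+y) ≈ 0.2231
RHS = e^x + e^y ≈ 4.5315
Since 0.2231 ≠ 4.5315, the equation fails at this point, so it cannot hold for all real values of x and y for which both sides are defined.
The correct rule is e^(x+y) = e^x · e^y (a product, not a sum).

Conclusion: False.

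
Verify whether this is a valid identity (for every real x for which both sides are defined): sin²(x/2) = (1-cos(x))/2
Yes, this is an identity.

Claim: sin²(x/2) = (1-cos(x))/2.
Reasoning: Use cos(2θ) = 1 - 2sin²θ with θ = x/2: cos(x) = 1 - 2sin²(x/2). Solving for sin²(x/2) gives (1 - cos(x))/2.
So the two sides agree for every real x for which both sides are defined.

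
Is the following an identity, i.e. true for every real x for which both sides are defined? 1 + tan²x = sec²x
Claim: 1 + tan²x = sec²x.
Reasoning: Start from sin²x + cos²x = 1 and divide every term by cos²x (allowed wherever tan x and sec x are defined): tan²x + 1 = 1/cos²x = sec²x.
So the two sides agree for every real x for which both sides are defined.

Conclusion: Yes, this is an identity.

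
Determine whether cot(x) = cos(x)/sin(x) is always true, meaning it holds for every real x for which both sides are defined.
Yes, this is an identity.

Claim: cot(x) = cos(x)/sin(x).
Reasoning: cot(x) is defined as 1/tan(x) = 1/(sin(x)/cos(x)) = cos(x)/sin(x), wherever sin(x) ≠ 0.
So the two sides agree for every real x for which both sides are defined.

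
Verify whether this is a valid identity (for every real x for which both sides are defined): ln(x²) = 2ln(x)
Yes, this is an identity.

Claim: ln(x²) = 2ln(x).
Reasoning: The right side requires x > 0. For x > 0, x² = (e^(ln x))² = e^(2ln x), so ln(x²) = 2ln(x). (For x < 0 the right side is undefined, so those values are outside the claim.)
So the two sides agree for every real x for which both sides are defined.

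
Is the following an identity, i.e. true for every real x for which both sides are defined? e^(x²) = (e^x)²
Claim: e^(x²) = (e^x)².
Test a specific point where both sides are defined: x = -3.
LHS = e^(x²) ≈ 8103.0839
RHS = (e^x)² ≈ 0.0025
Since 8103.0839 ≠ 0.0025, the equation fails at this point, so it cannot hold for every real x for which both sides are defined.
(e^x)² = e^(2x), and 2x ≠ x² in general.

Conclusion: No, this is NOT an identity.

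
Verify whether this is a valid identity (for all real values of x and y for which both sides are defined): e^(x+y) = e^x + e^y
Claim: e^(x+y) = e^x + e^y.
Test a specific point where both sides are defined: x = 4, y = 4.
LHS = e^(x+y) ≈ 2980.9580
RHS = e^x + e^y ≈ 109.1963
Since 2980.9580 ≠ 109.1963, the equation fails at this point, so it cannot hold for all real values of x and y for which both sides are defined.
The correct rule is e^(x+y) = e^x · e^y (a product, not a sum).

Conclusion: No, this is NOT an identity.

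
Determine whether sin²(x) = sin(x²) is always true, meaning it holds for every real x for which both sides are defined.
Claim: sin²(x) = sin(x²).
Test a specific point where both sides are defined: x = π.
LHS = sin²(x) ≈ 0.0000
RHS = sin(x²) ≈ -0.4303
Since 0.0000 ≠ -0.4303, the equation fails at this point, so it cannot hold for every real x for which both sides are defined.
sin²(x) means (sin x)², squaring the output; sin(x²) squares the input. These are different functions.

Conclusion: No, this is NOT an identity.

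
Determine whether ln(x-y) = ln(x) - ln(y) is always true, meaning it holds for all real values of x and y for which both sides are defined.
Claim: ln(x-y) = ln(x) - ln(y).
Test a specific point where both sides are defined: x = 2, y = 3/2.
LHS = ln(x-y) ≈ -0.6931
RHS = ln(x) - ln(y) ≈ 0.2877
Since -0.6931 ≠ 0.2877, the equation fails at this point, so it cannot hold for all real values of x and y for which both sides are defined.
ln(x) - ln(y) = ln(x/y), not ln(x-y).

Conclusion: No, this is NOT an identity.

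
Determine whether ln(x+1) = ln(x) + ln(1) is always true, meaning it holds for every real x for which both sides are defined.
Claim: ln(x+1) = ln(x) + ln(1).
Test a specific point where both sides are defined: x = 3.
LHS = ln(x+1) ≈ 1.3863
RHS = ln(x) + ln(1) ≈ 1.0986
Since 1.3863 ≠ 1.0986, the equation fails at this point, so it cannot hold for every real x for which both sides are defined.
ln(1) = 0, so the right side is just ln(x), which differs from ln(x+1).

Conclusion: No, this is NOT an identity.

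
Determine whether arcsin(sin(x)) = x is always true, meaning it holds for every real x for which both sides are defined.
No, this is NOT an identity.

Claim: arcsin(sin(x)) = x.
Test a specific point where both sides are defined: x = π.
LHS = arcsin(sin(x)) ≈ 0.0000
RHS = x ≈ 3.1416
Since 0.0000 ≠ 3.1416, the equation fails at this point, so it cannot hold for every real x for which both sides are defined.
arcsin only returns values in [-π/2, π/2], so arcsin(sin(x)) = x holds only for x in that interval, not for all real x.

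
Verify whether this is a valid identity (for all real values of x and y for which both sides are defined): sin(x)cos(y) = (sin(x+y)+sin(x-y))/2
Yes, this is an identity.

Claim: sin(x)cos(y) = (sin(x+y)+sin(x-y))/2.
Reasoning: sin(x+y) = sin(x)cos(y) + cos(x)sin(y) and sin(x-y) = sin(x)cos(y) - cos(x)sin(y). Adding, sin(x+y) + sin(x-y) = 2sin(x)cos(y); divide by 2.
So the two sides agree for all real values of x and y for which both sides are defined.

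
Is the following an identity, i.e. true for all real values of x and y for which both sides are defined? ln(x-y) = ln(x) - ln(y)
No, this is NOT an identity.

Claim: ln(x-y) = ln(x) - ln(y).
Test a specific point where both sides are defined: x = 2, y = 1.
LHS = ln(x-y) ≈ 0.0000
RHS = ln(x) - ln(y) ≈ 0.6931
Since 0.0000 ≠ 0.6931, the equation fails at this point, so it cannot hold for all real values of x and y for which both sides are defined.
ln(x) - ln(y) = ln(x/y), not ln(x-y).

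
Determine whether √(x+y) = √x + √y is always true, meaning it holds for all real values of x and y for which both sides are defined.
Claim: √(x+y) = √x + √y.
Test a specific point where both sides are defined: x = 1/2, y = 4.
LHS = √(x+y) ≈ 2.1213
RHS = √x + √y ≈ 2.7071
Since 2.1213 ≠ 2.7071, the equation fails at this point, so it cannot hold for all real values of x and y for which both sides are defined.
Squaring the right side gives x + 2√(xy) + y, not x + y.

Conclusion: No, this is NOT an identity.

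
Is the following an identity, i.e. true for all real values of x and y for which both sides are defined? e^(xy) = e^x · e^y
No, this is NOT an identity.

Claim: e^(xy) = e^x · e^y.
Test a specific point where both sides are defined: x = -3, y = 3/2.
LHS = e^(xy) ≈ 0.0111
RHS = e^x · e^y ≈ 0.2231
Since 0.0111 ≠ 0.2231, the equation fails at this point, so it cannot hold for all real values of x and y for which both sides are defined.
e^x · e^y = e^(x+y), not e^(xy).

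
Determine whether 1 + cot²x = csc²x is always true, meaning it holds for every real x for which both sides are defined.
Claim: 1 + cot²x = csc²x.
Reasoning: Start from sin²x + cos²x = 1 and divide every term by sin²x (allowed wherever cot x and csc x are defined): 1 + cot²x = 1/sin²x = csc²x.
So the two sides agree for every real x for which both sides are defined.

Conclusion: Yes, this is an identity.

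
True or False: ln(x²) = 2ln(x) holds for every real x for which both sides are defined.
True.

Claim: ln(x²) = 2ln(x).
Reasoning: The right side requires x > 0. For x > 0, x² = (e^(ln x))² = e^(2ln x), so ln(x²) = 2ln(x). (For x < 0 the right side is undefined, so those values are outside the claim.)
So the two sides agree for every real x for which both sides are defined.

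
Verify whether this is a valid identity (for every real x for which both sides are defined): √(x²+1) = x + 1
No, this is NOT an identity.

Claim: √(x²+1) = x + 1.
Test a specific point where both sides are defined: x = 1/2.
LHS = √(x²+1) ≈ 1.1180
RHS = x + 1 ≈ 1.5000
Since 1.1180 ≠ 1.5000, the equation fails at this point, so it cannot hold for every real x for which both sides are defined.
(x+1)² = x² + 2x + 1 ≠ x² + 1 unless x = 0.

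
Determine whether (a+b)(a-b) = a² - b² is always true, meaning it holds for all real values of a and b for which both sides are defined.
Yes, this is an identity.

Claim: (a+b)(a-b) = a² - b².
Reasoning: Expand: (a+b)(a-b) = a² - ab + ba - b² = a² - b² (the cross terms cancel).
So the two sides agree for all real values of a and b for which both sides are defined.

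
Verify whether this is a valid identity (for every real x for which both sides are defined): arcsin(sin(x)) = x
Claim: arcsin(sin(x)) = x.
Test a specific point where both sides are defined: x = π.
LHS = arcsin(sin(x)) ≈ 0.0000
RHS = x ≈ 3.1416
Since 0.0000 ≠ 3.1416, the equation fails at this point, so it cannot hold for every real x for which both sides are defined.
arcsin only returns values in [-π/2, π/2], so arcsin(sin(x)) = x holds only for x in that interval, not for all real x.

Conclusion: No, this is NOT an identity.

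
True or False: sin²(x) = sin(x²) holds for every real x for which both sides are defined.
False.

Claim: sin²(x) = sin(x²).
Test a specific point where both sides are defined: x = -π/6.
LHS = sin²(x) ≈ 0.2500
RHS = sin(x²) ≈ 0.2707
Since 0.2500 ≠ 0.2707, the equation fails at this point, so it cannot hold for every real x for which both sides are defined.
sin²(x) means (sin x)², squaring the output; sin(x²) squares the input. These are different functions.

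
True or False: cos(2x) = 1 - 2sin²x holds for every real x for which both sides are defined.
True.

Claim: cos(2x) = 1 - 2sin²x.
Reasoning: cos(2x) = cos²x - sin²x. Replace cos²x by 1 - sin²x: (1 - sin²x) - sin²x = 1 - 2sin²x.
So the two sides agree for every real x for which both sides are defined.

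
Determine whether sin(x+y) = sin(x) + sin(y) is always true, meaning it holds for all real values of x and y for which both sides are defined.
Claim: sin(x+y) = sin(x) + sin(y).
Test a specific point where both sides are defined: x = π/6, y = π/4.
LHS = sin(x+y) ≈ 0.9659
RHS = sin(x) + sin(y) ≈ 1.2071
Since 0.9659 ≠ 1.2071, the equation fails at this point, so it cannot hold for all real values of x and y for which both sides are defined.
The correct expansion is sin(x+y) = sin(x)cos(y) + cos(x)sin(y); sine is not additive.

Conclusion: No, this is NOT an identity.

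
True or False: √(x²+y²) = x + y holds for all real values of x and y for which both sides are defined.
Claim: √(x²+y²) = x + y.
Test a specific point where both sides are defined: x = -2, y = 1/2.
LHS = √(x²+y²) ≈ 2.0616
RHS = x + y ≈ -1.5000
Since 2.0616 ≠ -1.5000, the equation fails at this point, so it cannot hold for all real values of x and y for which both sides are defined.
(x+y)² = x² + 2xy + y², not x² + y², so the square root does not split this way.

Conclusion: False.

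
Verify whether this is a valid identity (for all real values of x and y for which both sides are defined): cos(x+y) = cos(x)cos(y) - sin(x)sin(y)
Claim: cos(x+y) = cos(x)cos(y) - sin(x)sin(y).
Reasoning: By Euler's formula e^(i(x+y)) = e^(ix)·e^(iy) = (cos x + i·sin x)(cos y + i·sin y). The real part of the left side is cos(x+y); the real part of the product is cos(x)cos(y) - sin(x)sin(y) (since i·i = -1).
So the two sides agree for all real values of x and y for which both sides are defined.

Conclusion: Yes, this is an identity.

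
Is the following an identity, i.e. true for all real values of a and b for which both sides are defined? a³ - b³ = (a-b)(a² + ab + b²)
Claim: a³ - b³ = (a-b)(a² + ab + b²).
Reasoning: Expand the right side: (a-b)(a² + ab + b²) = a³ + a²b + ab² - a²b - ab² - b³ = a³ - b³ (the middle terms cancel in pairs).
So the two sides agree for all real values of a and b for which both sides are defined.

Conclusion: Yes, this is an identity.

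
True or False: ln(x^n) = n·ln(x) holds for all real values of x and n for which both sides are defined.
Claim: ln(x^n) = n·ln(x).
Reasoning: The right side requires x > 0. For x > 0, x^n = (e^(ln x))^n = e^(n·ln x), so taking ln of both sides gives ln(x^n) = n·ln(x).
So the two sides agree for all real values of x and n for which both sides are defined.

Conclusion: True.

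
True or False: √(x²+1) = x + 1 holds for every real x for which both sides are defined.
Claim: √(x²+1) = x + 1.
Test a specific point where both sides are defined: x = 3.
LHS = √(x²+1) ≈ 3.1623
RHS = x + 1 ≈ 4.0000
Since 3.1623 ≠ 4.0000, the equation fails at this point, so it cannot hold for every real x for which both sides are defined.
(x+1)² = x² + 2x + 1 ≠ x² + 1 unless x = 0.

Conclusion: False.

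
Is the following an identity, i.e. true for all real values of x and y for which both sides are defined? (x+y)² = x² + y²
No, this is NOT an identity.

Claim: (x+y)² = x² + y².
Test a specific point where both sides are defined: x = -1, y = 2.
LHS = (x+y)² ≈ 1.0000
RHS = x² + y² ≈ 5.0000
Since 1.0000 ≠ 5.0000, the equation fails at this point, so it cannot hold for all real values of x and y for which both sides are defined.
The correct expansion is (x+y)² = x² + 2xy + y²; the cross term 2xy is missing.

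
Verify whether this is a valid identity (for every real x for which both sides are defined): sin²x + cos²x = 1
Yes, this is an identity.

Claim: sin²x + cos²x = 1.
Reasoning: The point (cos x, sin x) lies on the unit circle X² + Y² = 1, so cos²x + sin²x = 1 for every real x.
So the two sides agree for every real x for which both sides are defined.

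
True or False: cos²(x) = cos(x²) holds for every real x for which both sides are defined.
Claim: cos²(x) = cos(x²).
Test a specific point where both sides are defined: x = π/4.
LHS = cos²(x) ≈ 0.5000
RHS = cos(x²) ≈ 0.8157
Since 0.5000 ≠ 0.8157, the equation fails at this point, so it cannot hold for every real x for which both sides are defined.
cos²(x) means (cos x)², squaring the output; cos(x²) squares the input. These are different functions.

Conclusion: False.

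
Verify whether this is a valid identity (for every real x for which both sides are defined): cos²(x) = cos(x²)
No, this is NOT an identity.

Claim: cos²(x) = cos(x²).
Test a specific point where both sides are defined: x = π/4.
LHS = cos²(x) ≈ 0.5000
RHS = cos(x²) ≈ 0.8157
Since 0.5000 ≠ 0.8157, the equation fails at this point, so it cannot hold for every real x for which both sides are defined.
cos²(x) means (cos x)², squaring the output; cos(x²) squares the input. These are different functions.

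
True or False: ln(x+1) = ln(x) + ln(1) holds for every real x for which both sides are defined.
Claim: ln(x+1) = ln(x) + ln(1).
Test a specific point where both sides are defined: x = 1/2.
LHS = ln(x+1) ≈ 0.4055
RHS = ln(x) + ln(1) ≈ -0.6931
Since 0.4055 ≠ -0.6931, the equation fails at this point, so it cannot hold for every real x for which both sides are defined.
ln(1) = 0, so the right side is just ln(x), which differs from ln(x+1).

Conclusion: False.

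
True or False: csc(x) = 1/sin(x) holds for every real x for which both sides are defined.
Claim: csc(x) = 1/sin(x).
Reasoning: csc(x) is by definition the reciprocal of sin(x), wherever sin(x) ≠ 0.
So the two sides agree for every real x for which both sides are defined.

Conclusion: True.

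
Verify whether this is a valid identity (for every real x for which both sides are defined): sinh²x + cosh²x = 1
Claim: sinh²x + cosh²x = 1.
Test a specific point where both sides are defined: x = -2.
LHS = sinh²x + cosh²x ≈ 27.3082
RHS = 1 ≈ 1.0000
Since 27.3082 ≠ 1.0000, the equation fails at this point, so it cannot hold for every real x for which both sides are defined.
The correct hyperbolic identity is cosh²x - sinh²x = 1 (a difference); the sum sinh²x + cosh²x equals cosh(2x).

Conclusion: No, this is NOT an identity.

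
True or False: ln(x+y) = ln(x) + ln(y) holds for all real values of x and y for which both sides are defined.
Claim: ln(x+y) = ln(x) + ln(y).
Test a specific point where both sides are defined: x = 3/2, y = 1/2.
LHS = ln(x+y) ≈ 0.6931
RHS = ln(x) + ln(y) ≈ -0.2877
Since 0.6931 ≠ -0.2877, the equation fails at this point, so it cannot hold for all real values of x and y for which both sides are defined.
ln(x) + ln(y) = ln(xy), not ln(x+y).

Conclusion: False.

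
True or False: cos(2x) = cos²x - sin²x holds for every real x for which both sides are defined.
Claim: cos(2x) = cos²x - sin²x.
Reasoning: Put y = x in the addition formula cos(x+y) = cos(x)cos(y) - sin(x)sin(y): cos(2x) = cos²x - sin²x.
So the two sides agree for every real x for which both sides are defined.

Conclusion: True.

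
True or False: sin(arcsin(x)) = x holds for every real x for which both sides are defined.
True.

Claim: sin(arcsin(x)) = x.
Reasoning: For -1 ≤ x ≤ 1 (where arcsin is defined), arcsin(x) is by definition an angle whose sine equals x. Taking the sine of that angle returns x. (Note the other order, arcsin(sin x) = x, is NOT an identity.)
So the two sides agree for every real x for which both sides are defined.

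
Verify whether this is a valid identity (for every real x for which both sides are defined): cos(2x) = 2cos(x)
No, this is NOT an identity.

Claim: cos(2x) = 2cos(x).
Test a specific point where both sides are defined: x = -π/3.
LHS = cos(2x) ≈ -0.5000
RHS = 2cos(x) ≈ 1.0000
Since -0.5000 ≠ 1.0000, the equation fails at this point, so it cannot hold for every real x for which both sides are defined.
The correct double-angle formula is cos(2x) = cos²x - sin²x.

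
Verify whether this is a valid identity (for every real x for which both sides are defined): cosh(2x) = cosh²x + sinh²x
Claim: cosh(2x) = cosh²x + sinh²x.
Reasoning: cosh²x = (e^(2x) + 2 + e^(-2x))/4 and sinh²x = (e^(2x) - 2 + e^(-2x))/4. Adding gives (2e^(2x) + 2e^(-2x))/4 = (e^(2x) + e^(-2x))/2 = cosh(2x).
So the two sides agree for every real x for which both sides are defined.

Conclusion: Yes, this is an identity.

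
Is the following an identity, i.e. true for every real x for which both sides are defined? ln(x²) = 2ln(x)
Claim: ln(x²) = 2ln(x).
Reasoning: The right side requires x > 0. For x > 0, x² = (e^(ln x))² = e^(2ln x), so ln(x²) = 2ln(x). (For x < 0 the right side is undefined, so those values are outside the claim.)
So the two sides agree for every real x for which both sides are defined.

Conclusion: Yes, this is an identity.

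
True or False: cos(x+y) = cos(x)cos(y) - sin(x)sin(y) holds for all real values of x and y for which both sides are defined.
True.

Claim: cos(x+y) = cos(x)cos(y) - sin(x)sin(y).
Reasoning: By Euler's formula e^(i(x+y)) = e^(ix)·e^(iy) = (cos x + i·sin x)(cos y + i·sin y). The real part of the left side is cos(x+y); the real part of the product is cos(x)cos(y) - sin(x)sin(y) (since i·i = -1).
So the two sides agree for all real values of x and y for which both sides are defined.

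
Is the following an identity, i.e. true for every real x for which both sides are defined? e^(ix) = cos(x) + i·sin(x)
Yes, this is an identity.

Claim: e^(ix) = cos(x) + i·sin(x).
Reasoning: Euler's formula. Expand e^(ix) = Σ (ix)^k / k!. Since i² = -1, the even-k terms are Σ (-1)^m x^(2m)/(2m)! = cos(x) and the odd-k terms are i · Σ (-1)^m x^(2m+1)/(2m+1)! = i·sin(x).
So the two sides agree for every real x for which both sides are defined.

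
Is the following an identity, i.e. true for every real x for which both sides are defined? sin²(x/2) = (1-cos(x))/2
Yes, this is an identity.

Claim: sin²(x/2) = (1-cos(x))/2.
Reasoning: Use cos(2θ) = 1 - 2sin²θ with θ = x/2: cos(x) = 1 - 2sin²(x/2). Solving for sin²(x/2) gives (1 - cos(x))/2.
So the two sides agree for every real x for which both sides are defined.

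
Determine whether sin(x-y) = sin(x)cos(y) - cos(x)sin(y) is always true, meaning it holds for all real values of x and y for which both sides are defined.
Yes, this is an identity.

Claim: sin(x-y) = sin(x)cos(y) - cos(x)sin(y).
Reasoning: Replace y by -y in sin(x+y) = sin(x)cos(y) + cos(x)sin(y) and use cos(-y) = cos(y), sin(-y) = -sin(y): sin(x-y) = sin(x)cos(y) - cos(x)sin(y).
So the two sides agree for all real values of x and y for which both sides are defined.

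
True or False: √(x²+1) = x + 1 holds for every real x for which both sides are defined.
Claim: √(x²+1) = x + 1.
Test a specific point where both sides are defined: x = 3/2.
LHS = √(x²+1) ≈ 1.8028
RHS = x + 1 ≈ 2.5000
Since 1.8028 ≠ 2.5000, the equation fails at this point, so it cannot hold for every real x for which both sides are defined.
(x+1)² = x² + 2x + 1 ≠ x² + 1 unless x = 0.

Conclusion: False.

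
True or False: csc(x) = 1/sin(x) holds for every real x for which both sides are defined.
True.

Claim: csc(x) = 1/sin(x).
Reasoning: csc(x) is by definition the reciprocal of sin(x), wherever sin(x) ≠ 0.
So the two sides agree for every real x for which both sides are defined.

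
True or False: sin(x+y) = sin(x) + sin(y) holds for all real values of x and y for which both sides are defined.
Claim: sin(x+y) = sin(x) + sin(y).
Test a specific point where both sides are defined: x = π/2, y = π/2.
LHS = sin(x+y) ≈ 0.0000
RHS = sin(x) + sin(y) ≈ 2.0000
Since 0.0000 ≠ 2.0000, the equation fails at this point, so it cannot hold for all real values of x and y for which both sides are defined.
The correct expansion is sin(x+y) = sin(x)cos(y) + cos(x)sin(y); sine is not additive.

Conclusion: False.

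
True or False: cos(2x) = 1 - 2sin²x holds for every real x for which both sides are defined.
True.

Claim: cos(2x) = 1 - 2sin²x.
Reasoning: cos(2x) = cos²x - sin²x. Replace cos²x by 1 - sin²x: (1 - sin²x) - sin²x = 1 - 2sin²x.
So the two sides agree for every real x for which both sides are defined.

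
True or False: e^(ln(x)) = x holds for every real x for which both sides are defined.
Claim: e^(ln(x)) = x.
Reasoning: For x > 0, ln(x) is by definition the exponent p such that e^p = x. Raising e to that exponent therefore returns x: e^(ln x) = x.
So the two sides agree for every real x for which both sides are defined.

Conclusion: True.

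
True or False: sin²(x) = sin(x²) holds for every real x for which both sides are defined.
False.

Claim: sin²(x) = sin(x²).
Test a specific point where both sides are defined: x = -π/2.
LHS = sin²(x) ≈ 1.0000
RHS = sin(x²) ≈ 0.6243
Since 1.0000 ≠ 0.6243, the equation fails at this point, so it cannot hold for every real x for which both sides are defined.
sin²(x) means (sin x)², squaring the output; sin(x²) squares the input. These are different functions.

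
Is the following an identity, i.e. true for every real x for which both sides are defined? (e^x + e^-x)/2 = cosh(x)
Yes, this is an identity.

Claim: (e^x + e^-x)/2 = cosh(x).
Reasoning: This is exactly the definition of the hyperbolic cosine: cosh(x) := (e^x + e^-x)/2.
So the two sides agree for every real x for which both sides are defined.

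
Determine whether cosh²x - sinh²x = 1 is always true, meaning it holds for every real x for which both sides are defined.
Claim: cosh²x - sinh²x = 1.
Reasoning: With cosh(x) = (e^x + e^-x)/2 and sinh(x) = (e^x - e^-x)/2: cosh²x = (e^(2x) + 2 + e^(-2x))/4 and sinh²x = (e^(2x) - 2 + e^(-2x))/4. Subtracting leaves 4/4 = 1.
So the two sides agree for every real x for which both sides are defined.

Conclusion: Yes, this is an identity.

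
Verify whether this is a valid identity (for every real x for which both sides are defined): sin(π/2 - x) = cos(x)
Claim: sin(π/2 - x) = cos(x).
Reasoning: Use sin(u - v) = sin(u)cos(v) - cos(u)sin(v) with u = π/2, v = x: sin(π/2)cos(x) - cos(π/2)sin(x) = 1·cos(x) - 0·sin(x) = cos(x).
So the two sides agree for every real x for which both sides are defined.

Conclusion: Yes, this is an identity.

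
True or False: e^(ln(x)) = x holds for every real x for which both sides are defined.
True.

Claim: e^(ln(x)) = x.
Reasoning: For x > 0, ln(x) is by definition the exponent p such that e^p = x. Raising e to that exponent therefore returns x: e^(ln x) = x.
So the two sides agree for every real x for which both sides are defined.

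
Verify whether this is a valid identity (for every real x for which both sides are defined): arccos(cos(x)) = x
No, this is NOT an identity.

Claim: arccos(cos(x)) = x.
Test a specific point where both sides are defined: x = -π/2.
LHS = arccos(cos(x)) ≈ 1.5708
RHS = x ≈ -1.5708
Since 1.5708 ≠ -1.5708, the equation fails at this point, so it cannot hold for every real x for which both sides are defined.
arccos only returns values in [0, π], so arccos(cos(x)) = x holds only for x in that interval, not for all real x.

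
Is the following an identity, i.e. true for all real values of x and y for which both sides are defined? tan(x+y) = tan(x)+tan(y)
Claim: tan(x+y) = tan(x)+tan(y).
Test a specific point where both sides are defined: x = 3π/4, y = -π/3.
LHS = tan(x+y) ≈ 3.7321
RHS = tan(x)+tan(y) ≈ -2.7321
Since 3.7321 ≠ -2.7321, the equation fails at this point, so it cannot hold for all real values of x and y for which both sides are defined.
The correct formula is tan(x+y) = (tan(x) + tan(y))/(1 - tan(x)tan(y)).

Conclusion: No, this is NOT an identity.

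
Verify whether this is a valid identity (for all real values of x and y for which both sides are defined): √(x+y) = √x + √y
No, this is NOT an identity.

Claim: √(x+y) = √x + √y.
Test a specific point where both sides are defined: x = 2, y = 2.
LHS = √(x+y) ≈ 2.0000
RHS = √x + √y ≈ 2.8284
Since 2.0000 ≠ 2.8284, the equation fails at this point, so it cannot hold for all real values of x and y for which both sides are defined.
Squaring the right side gives x + 2√(xy) + y, not x + y.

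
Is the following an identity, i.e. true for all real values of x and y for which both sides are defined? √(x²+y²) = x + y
Claim: √(x²+y²) = x + y.
Test a specific point where both sides are defined: x = 2, y = 1/2.
LHS = √(x²+y²) ≈ 2.0616
RHS = x + y ≈ 2.5000
Since 2.0616 ≠ 2.5000, the equation fails at this point, so it cannot hold for all real values of x and y for which both sides are defined.
(x+y)² = x² + 2xy + y², not x² + y², so the square root does not split this way.

Conclusion: No, this is NOT an identity.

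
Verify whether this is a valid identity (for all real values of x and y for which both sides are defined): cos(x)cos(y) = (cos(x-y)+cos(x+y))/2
Claim: cos(x)cos(y) = (cos(x-y)+cos(x+y))/2.
Reasoning: cos(x-y) = cos(x)cos(y) + sin(x)sin(y) and cos(x+y) = cos(x)cos(y) - sin(x)sin(y). Adding, cos(x-y) + cos(x+y) = 2cos(x)cos(y); divide by 2.
So the two sides agree for all real values of x and y for which both sides are defined.

Conclusion: Yes, this is an identity.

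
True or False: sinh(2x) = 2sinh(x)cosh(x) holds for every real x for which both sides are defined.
Claim: sinh(2x) = 2sinh(x)cosh(x).
Reasoning: 2sinh(x)cosh(x) = 2 · (e^x - e^-x)/2 · (e^x + e^-x)/2 = (e^(2x) - e^(-2x))/2 = sinh(2x).
So the two sides agree for every real x for which both sides are defined.

Conclusion: True.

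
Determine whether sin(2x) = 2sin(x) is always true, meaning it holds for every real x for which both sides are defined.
No, this is NOT an identity.

Claim: sin(2x) = 2sin(x).
Test a specific point where both sides are defined: x = 3π/4.
LHS = sin(2x) ≈ -1.0000
RHS = 2sin(x) ≈ 1.4142
Since -1.0000 ≠ 1.4142, the equation fails at this point, so it cannot hold for every real x for which both sides are defined.
The correct double-angle formula is sin(2x) = 2sin(x)cos(x).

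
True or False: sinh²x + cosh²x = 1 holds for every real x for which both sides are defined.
False.

Claim: sinh²x + cosh²x = 1.
Test a specific point where both sides are defined: x = -1.
LHS = sinh²x + cosh²x ≈ 3.7622
RHS = 1 ≈ 1.0000
Since 3.7622 ≠ 1.0000, the equation fails at this point, so it cannot hold for every real x for which both sides are defined.
The correct hyperbolic identity is cosh²x - sinh²x = 1 (a difference); the sum sinh²x + cosh²x equals cosh(2x).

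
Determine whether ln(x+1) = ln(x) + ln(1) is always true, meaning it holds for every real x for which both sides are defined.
No, this is NOT an identity.

Claim: ln(x+1) = ln(x) + ln(1).
Test a specific point where both sides are defined: x = 5.
LHS = ln(x+1) ≈ 1.7918
RHS = ln(x) + ln(1) ≈ 1.6094
Since 1.7918 ≠ 1.6094, the equation fails at this point, so it cannot hold for every real x for which both sides are defined.
ln(1) = 0, so the right side is just ln(x), which differs from ln(x+1).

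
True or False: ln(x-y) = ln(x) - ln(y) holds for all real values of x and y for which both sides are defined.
Claim: ln(x-y) = ln(x) - ln(y).
Test a specific point where both sides are defined: x = 1, y = 1/2.
LHS = ln(x-y) ≈ -0.6931
RHS = ln(x) - ln(y) ≈ 0.6931
Since -0.6931 ≠ 0.6931, the equation fails at this point, so it cannot hold for all real values of x and y for which both sides are defined.
ln(x) - ln(y) = ln(x/y), not ln(x-y).

Conclusion: False.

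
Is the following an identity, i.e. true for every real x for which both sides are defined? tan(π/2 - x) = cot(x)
Yes, this is an identity.

Claim: tan(π/2 - x) = cot(x).
Reasoning: tan(π/2 - x) = sin(π/2 - x)/cos(π/2 - x) = cos(x)/sin(x) = cot(x), using the cofunction identities sin(π/2 - x) = cos(x) and cos(π/2 - x) = sin(x).
So the two sides agree for every real x for which both sides are defined.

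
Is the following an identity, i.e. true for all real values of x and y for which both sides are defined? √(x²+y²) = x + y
Claim: √(x²+y²) = x + y.
Test a specific point where both sides are defined: x = 5, y = 1/2.
LHS = √(x²+y²) ≈ 5.0249
RHS = x + y ≈ 5.5000
Since 5.0249 ≠ 5.5000, the equation fails at this point, so it cannot hold for all real values of x and y for which both sides are defined.
(x+y)² = x² + 2xy + y², not x² + y², so the square root does not split this way.

Conclusion: No, this is NOT an identity.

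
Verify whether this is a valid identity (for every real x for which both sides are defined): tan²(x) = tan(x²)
No, this is NOT an identity.

Claim: tan²(x) = tan(x²).
Test a specific point where both sides are defined: x = π/3.
LHS = tan²(x) ≈ 3.0000
RHS = tan(x²) ≈ 1.9485
Since 3.0000 ≠ 1.9485, the equation fails at this point, so it cannot hold for every real x for which both sides are defined.
tan²(x) means (tan x)², squaring the output; tan(x²) squares the input. These are different functions.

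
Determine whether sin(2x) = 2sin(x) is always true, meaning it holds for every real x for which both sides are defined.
Claim: sin(2x) = 2sin(x).
Test a specific point where both sides are defined: x = π/4.
LHS = sin(2x) ≈ 1.0000
RHS = 2sin(x) ≈ 1.4142
Since 1.0000 ≠ 1.4142, the equation fails at this point, so it cannot hold for every real x for which both sides are defined.
The correct double-angle formula is sin(2x) = 2sin(x)cos(x).

Conclusion: No, this is NOT an identity.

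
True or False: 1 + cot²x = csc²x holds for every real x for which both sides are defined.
Claim: 1 + cot²x = csc²x.
Reasoning: Start from sin²x + cos²x = 1 and divide every term by sin²x (allowed wherever cot x and csc x are defined): 1 + cot²x = 1/sin²x = csc²x.
So the two sides agree for every real x for which both sides are defined.

Conclusion: True.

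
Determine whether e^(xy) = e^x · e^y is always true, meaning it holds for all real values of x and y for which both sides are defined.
Claim: e^(xy) = e^x · e^y.
Test a specific point where both sides are defined: x = -1, y = 1.
LHS = e^(xy) ≈ 0.3679
RHS = e^x · e^y ≈ 1.0000
Since 0.3679 ≠ 1.0000, the equation fails at this point, so it cannot hold for all real values of x and y for which both sides are defined.
e^x · e^y = e^(x+y), not e^(xy).

Conclusion: No, this is NOT an identity.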